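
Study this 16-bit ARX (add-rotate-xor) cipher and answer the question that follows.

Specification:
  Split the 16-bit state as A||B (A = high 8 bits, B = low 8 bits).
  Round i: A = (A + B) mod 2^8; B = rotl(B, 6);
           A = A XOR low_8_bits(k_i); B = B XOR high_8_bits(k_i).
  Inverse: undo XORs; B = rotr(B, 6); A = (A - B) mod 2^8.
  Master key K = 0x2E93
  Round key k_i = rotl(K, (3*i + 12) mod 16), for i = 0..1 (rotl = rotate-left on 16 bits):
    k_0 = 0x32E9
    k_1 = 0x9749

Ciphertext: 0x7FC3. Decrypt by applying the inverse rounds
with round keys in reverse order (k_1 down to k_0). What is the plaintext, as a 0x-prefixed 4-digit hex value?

s_0 = ciphertext = 0x7FC3
s_1 = InvRound(s_0, k_1) = 0xE551
s_2 = InvRound(s_1, k_0) = 0x7F8D

0x7F8D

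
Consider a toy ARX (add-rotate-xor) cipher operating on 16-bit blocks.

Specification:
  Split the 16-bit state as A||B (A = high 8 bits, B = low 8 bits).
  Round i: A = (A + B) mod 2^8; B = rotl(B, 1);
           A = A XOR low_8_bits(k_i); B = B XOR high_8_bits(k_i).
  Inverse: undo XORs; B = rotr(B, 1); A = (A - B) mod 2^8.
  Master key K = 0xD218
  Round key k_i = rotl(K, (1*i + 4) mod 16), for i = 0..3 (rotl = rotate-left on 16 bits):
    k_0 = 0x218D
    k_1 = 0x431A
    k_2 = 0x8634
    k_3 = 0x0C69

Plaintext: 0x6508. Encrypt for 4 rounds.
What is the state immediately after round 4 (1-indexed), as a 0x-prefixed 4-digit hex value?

s_0 = plaintext = 0x6508
s_1 = Round(s_0, k_0) = 0xE031
s_2 = Round(s_1, k_1) = 0x0B21
s_3 = Round(s_2, k_2) = 0x18C4
s_4 = Round(s_3, k_3) = 0xB585

0xB585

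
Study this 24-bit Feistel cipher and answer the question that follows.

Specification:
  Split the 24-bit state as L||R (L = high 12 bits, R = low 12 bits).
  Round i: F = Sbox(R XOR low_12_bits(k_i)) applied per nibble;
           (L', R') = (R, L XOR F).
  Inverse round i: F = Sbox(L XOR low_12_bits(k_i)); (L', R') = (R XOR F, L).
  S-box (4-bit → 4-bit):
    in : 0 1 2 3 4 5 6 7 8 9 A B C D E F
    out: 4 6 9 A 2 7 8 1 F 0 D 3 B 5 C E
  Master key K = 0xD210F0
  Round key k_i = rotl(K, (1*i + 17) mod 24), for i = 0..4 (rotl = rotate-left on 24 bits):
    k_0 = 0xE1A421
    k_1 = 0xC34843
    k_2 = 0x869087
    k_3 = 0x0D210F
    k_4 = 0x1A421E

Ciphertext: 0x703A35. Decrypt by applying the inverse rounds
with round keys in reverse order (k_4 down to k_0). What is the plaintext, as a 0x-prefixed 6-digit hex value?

s_0 = ciphertext = 0x703A35
s_1 = InvRound(s_0, k_4) = 0xD50703
s_2 = InvRound(s_1, k_3) = 0xC7DD50
s_3 = InvRound(s_2, k_2) = 0x6BDC7D
s_4 = InvRound(s_3, k_1) = 0x0916BD
s_5 = InvRound(s_4, k_0) = 0x489091

0x489091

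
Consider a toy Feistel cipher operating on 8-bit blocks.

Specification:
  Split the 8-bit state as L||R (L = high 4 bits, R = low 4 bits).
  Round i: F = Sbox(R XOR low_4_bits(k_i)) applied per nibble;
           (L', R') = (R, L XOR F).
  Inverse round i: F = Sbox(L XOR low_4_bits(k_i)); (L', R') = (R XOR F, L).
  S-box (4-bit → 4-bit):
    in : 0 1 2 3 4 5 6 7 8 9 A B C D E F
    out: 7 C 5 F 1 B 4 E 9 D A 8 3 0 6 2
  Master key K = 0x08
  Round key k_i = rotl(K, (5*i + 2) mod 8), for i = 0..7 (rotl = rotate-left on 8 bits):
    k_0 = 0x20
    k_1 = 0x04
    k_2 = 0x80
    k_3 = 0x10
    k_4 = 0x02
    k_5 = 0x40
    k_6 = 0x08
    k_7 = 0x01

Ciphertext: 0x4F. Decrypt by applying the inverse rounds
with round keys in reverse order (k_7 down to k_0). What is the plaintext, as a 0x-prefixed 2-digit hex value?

s_0 = ciphertext = 0x4F
s_1 = InvRound(s_0, k_7) = 0x44
s_2 = InvRound(s_1, k_6) = 0x74
s_3 = InvRound(s_2, k_5) = 0xA7
s_4 = InvRound(s_3, k_4) = 0xEA
s_5 = InvRound(s_4, k_3) = 0xCE
s_6 = InvRound(s_5, k_2) = 0xDC
s_7 = InvRound(s_6, k_1) = 0x1D
s_8 = InvRound(s_7, k_0) = 0x11

0x11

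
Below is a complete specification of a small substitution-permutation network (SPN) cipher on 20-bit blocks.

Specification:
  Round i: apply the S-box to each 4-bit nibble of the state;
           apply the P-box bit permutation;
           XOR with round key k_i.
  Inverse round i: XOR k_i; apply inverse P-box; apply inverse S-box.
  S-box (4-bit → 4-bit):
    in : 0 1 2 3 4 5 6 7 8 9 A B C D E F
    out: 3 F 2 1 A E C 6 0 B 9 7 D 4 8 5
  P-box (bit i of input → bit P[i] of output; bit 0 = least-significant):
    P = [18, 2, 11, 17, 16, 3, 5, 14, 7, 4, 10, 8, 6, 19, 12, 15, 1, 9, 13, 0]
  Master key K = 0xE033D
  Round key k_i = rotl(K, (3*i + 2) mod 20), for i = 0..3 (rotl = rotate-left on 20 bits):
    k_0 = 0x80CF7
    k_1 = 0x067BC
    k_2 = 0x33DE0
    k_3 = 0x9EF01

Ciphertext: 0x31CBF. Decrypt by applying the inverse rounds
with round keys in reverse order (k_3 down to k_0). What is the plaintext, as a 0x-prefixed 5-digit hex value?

s_0 = ciphertext = 0x31CBF
s_1 = InvRound(s_0, k_3) = 0xB5954
s_2 = InvRound(s_1, k_2) = 0xD2B62
s_3 = InvRound(s_2, k_1) = 0x30B9B
s_4 = InvRound(s_3, k_0) = 0x206B4

0x206B4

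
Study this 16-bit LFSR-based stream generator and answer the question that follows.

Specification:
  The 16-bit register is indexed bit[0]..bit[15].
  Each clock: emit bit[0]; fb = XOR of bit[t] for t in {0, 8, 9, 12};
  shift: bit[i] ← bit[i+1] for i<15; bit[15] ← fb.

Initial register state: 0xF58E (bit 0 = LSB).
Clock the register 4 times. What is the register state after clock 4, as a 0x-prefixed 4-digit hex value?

reg_0 = 0xF58E
clock 1: out=0, reg = 0x7AC7
clock 2: out=1, reg = 0xBD63
clock 3: out=1, reg = 0xDEB1
clock 4: out=1, reg = 0xEF58

0xEF58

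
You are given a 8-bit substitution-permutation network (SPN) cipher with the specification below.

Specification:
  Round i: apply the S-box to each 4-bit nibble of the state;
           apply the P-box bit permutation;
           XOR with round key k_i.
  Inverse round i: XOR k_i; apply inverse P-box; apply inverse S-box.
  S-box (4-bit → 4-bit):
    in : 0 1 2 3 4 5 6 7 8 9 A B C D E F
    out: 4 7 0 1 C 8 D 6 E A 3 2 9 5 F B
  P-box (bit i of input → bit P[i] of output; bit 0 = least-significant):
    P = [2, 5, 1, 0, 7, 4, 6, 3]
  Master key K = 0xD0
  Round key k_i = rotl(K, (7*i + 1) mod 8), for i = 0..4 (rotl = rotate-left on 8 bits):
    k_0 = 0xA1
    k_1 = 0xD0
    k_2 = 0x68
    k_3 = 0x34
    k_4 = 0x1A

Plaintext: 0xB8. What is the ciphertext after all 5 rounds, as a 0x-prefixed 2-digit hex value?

s_0 = plaintext = 0xB8
s_1 = Round(s_0, k_0) = 0x92
s_2 = Round(s_1, k_1) = 0xC8
s_3 = Round(s_2, k_2) = 0xC3
s_4 = Round(s_3, k_3) = 0xB8
s_5 = Round(s_4, k_4) = 0x29

0x29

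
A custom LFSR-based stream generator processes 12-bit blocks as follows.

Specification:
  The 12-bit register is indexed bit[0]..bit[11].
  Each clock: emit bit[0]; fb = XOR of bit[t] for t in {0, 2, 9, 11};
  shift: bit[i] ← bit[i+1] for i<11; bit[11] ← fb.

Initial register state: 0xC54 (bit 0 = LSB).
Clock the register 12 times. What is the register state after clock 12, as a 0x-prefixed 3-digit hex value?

0x9B2

reg_0 = 0xC54
clock 1: out=0, reg = 0x62A
clock 2: out=0, reg = 0xB15
clock 3: out=1, reg = 0x58A
clock 4: out=0, reg = 0x2C5
clock 5: out=1, reg = 0x962
clock 6: out=0, reg = 0xCB1
clock 7: out=1, reg = 0x658
clock 8: out=0, reg = 0xB2C
clock 9: out=0, reg = 0xD96
clock 10: out=0, reg = 0x6CB
clock 11: out=1, reg = 0x365
clock 12: out=1, reg = 0x9B2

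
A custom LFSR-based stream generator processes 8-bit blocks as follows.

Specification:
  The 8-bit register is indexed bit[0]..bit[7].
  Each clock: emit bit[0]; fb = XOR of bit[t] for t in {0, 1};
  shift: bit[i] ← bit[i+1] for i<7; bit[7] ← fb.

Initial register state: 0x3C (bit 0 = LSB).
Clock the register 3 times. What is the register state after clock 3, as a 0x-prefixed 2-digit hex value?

reg_0 = 0x3C
clock 1: out=0, reg = 0x1E
clock 2: out=0, reg = 0x8F
clock 3: out=1, reg = 0x47

0x47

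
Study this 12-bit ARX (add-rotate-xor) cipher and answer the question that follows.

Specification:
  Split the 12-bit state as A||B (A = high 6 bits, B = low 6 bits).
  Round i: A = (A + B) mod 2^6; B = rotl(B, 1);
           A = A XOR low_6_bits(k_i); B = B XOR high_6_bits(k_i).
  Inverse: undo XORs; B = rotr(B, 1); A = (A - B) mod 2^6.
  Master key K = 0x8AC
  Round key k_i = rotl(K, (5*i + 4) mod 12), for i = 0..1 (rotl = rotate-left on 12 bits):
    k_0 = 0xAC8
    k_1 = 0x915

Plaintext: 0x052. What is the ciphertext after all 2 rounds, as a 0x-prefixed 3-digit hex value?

0xFFA

s_0 = plaintext = 0x052
s_1 = Round(s_0, k_0) = 0x6CF
s_2 = Round(s_1, k_1) = 0xFFA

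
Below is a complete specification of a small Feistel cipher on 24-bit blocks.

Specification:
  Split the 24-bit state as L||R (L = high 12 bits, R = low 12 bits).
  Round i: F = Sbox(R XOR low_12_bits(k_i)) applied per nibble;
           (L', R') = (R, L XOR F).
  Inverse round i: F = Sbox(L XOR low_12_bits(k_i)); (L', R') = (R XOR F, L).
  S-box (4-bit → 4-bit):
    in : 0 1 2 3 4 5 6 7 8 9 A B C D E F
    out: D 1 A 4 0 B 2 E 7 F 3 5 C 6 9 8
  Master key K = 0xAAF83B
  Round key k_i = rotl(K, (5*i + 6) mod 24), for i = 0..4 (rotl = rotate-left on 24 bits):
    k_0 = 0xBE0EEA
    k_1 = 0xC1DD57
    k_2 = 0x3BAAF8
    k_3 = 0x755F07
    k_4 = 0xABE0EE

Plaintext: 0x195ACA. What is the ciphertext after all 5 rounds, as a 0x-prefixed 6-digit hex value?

0xC4E116

s_0 = plaintext = 0x195ACA
s_1 = Round(s_0, k_0) = 0xACA138
s_2 = Round(s_1, k_1) = 0x1386E2
s_3 = Round(s_2, k_2) = 0x6E2D2B
s_4 = Round(s_3, k_3) = 0xD2BC4E
s_5 = Round(s_4, k_4) = 0xC4E116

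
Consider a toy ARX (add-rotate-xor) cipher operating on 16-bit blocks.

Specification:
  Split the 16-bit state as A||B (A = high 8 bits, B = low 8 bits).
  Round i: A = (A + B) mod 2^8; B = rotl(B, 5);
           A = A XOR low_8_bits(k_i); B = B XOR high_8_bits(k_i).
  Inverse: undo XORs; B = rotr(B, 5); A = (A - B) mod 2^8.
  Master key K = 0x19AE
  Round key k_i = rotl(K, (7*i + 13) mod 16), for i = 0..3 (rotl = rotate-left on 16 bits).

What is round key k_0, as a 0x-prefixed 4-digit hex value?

K = 0x19AE
k_0 = rotl(K, (7*0+13) mod 16) = rotl(K, 13) = 0xC335

0xC335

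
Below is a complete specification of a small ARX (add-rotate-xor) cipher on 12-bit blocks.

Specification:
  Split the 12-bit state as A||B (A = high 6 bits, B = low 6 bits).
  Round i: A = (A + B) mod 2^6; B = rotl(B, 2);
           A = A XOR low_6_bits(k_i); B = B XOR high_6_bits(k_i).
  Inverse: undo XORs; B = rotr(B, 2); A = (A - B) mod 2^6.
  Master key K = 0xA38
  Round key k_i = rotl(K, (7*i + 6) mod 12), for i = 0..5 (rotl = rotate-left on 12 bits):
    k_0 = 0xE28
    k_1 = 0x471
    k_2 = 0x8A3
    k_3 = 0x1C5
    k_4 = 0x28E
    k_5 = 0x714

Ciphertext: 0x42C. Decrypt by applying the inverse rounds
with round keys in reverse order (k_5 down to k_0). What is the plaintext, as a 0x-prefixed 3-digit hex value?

0x0C0

s_0 = ciphertext = 0x42C
s_1 = InvRound(s_0, k_5) = 0xE0C
s_2 = InvRound(s_1, k_4) = 0x561
s_3 = InvRound(s_2, k_3) = 0x9E9
s_4 = InvRound(s_3, k_2) = 0x4B2
s_5 = InvRound(s_4, k_1) = 0xAF8
s_6 = InvRound(s_5, k_0) = 0x0C0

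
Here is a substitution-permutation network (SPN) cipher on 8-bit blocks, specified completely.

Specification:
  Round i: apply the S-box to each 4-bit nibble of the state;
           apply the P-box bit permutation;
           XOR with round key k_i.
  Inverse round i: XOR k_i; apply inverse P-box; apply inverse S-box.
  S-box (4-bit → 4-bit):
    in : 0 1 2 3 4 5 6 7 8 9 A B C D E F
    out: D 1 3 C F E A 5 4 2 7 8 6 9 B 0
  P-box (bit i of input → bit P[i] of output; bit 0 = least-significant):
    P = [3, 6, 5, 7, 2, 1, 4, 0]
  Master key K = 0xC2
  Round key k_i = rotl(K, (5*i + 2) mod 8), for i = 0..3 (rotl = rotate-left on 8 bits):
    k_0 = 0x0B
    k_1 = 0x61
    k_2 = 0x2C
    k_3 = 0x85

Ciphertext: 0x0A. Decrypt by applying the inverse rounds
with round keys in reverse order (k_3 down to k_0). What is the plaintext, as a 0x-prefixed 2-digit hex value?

s_0 = ciphertext = 0x0A
s_1 = InvRound(s_0, k_3) = 0xED
s_2 = InvRound(s_1, k_2) = 0xB6
s_3 = InvRound(s_2, k_1) = 0x46
s_4 = InvRound(s_3, k_0) = 0xD2

0xD2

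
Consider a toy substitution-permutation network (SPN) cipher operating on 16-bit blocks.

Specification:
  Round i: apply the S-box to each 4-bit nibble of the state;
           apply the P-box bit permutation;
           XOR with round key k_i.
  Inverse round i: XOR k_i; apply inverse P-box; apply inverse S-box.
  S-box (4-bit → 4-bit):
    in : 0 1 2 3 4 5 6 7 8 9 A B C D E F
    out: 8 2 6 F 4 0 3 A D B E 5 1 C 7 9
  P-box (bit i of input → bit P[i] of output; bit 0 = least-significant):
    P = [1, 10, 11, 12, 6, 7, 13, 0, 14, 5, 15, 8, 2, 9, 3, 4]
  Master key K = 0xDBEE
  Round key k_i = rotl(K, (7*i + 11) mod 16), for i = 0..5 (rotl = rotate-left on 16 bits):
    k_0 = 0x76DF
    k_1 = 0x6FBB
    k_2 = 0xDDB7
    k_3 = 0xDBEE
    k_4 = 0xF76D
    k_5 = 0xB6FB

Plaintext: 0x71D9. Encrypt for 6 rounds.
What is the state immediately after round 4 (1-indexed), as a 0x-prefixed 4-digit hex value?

s_0 = plaintext = 0x71D9
s_1 = Round(s_0, k_0) = 0x40EC
s_2 = Round(s_1, k_1) = 0x4E71
s_3 = Round(s_2, k_2) = 0x191E
s_4 = Round(s_3, k_3) = 0x944C
s_5 = Round(s_4, k_4) = 0x557B
s_6 = Round(s_5, k_5) = 0xBE78

0x944C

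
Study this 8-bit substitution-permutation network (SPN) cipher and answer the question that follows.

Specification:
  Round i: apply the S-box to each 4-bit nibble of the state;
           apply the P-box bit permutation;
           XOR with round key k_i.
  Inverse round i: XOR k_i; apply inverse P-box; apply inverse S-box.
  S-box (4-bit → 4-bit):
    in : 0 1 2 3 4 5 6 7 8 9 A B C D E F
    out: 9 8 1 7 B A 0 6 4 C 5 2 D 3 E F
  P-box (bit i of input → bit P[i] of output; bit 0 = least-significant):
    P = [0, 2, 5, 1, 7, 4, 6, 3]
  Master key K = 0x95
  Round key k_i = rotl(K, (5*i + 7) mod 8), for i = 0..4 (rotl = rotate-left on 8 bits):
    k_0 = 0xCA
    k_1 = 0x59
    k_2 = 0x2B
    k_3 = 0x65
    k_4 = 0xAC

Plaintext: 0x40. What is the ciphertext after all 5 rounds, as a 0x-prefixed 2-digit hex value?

0x29

s_0 = plaintext = 0x40
s_1 = Round(s_0, k_0) = 0x51
s_2 = Round(s_1, k_1) = 0x43
s_3 = Round(s_2, k_2) = 0x96
s_4 = Round(s_3, k_3) = 0x2D
s_5 = Round(s_4, k_4) = 0x29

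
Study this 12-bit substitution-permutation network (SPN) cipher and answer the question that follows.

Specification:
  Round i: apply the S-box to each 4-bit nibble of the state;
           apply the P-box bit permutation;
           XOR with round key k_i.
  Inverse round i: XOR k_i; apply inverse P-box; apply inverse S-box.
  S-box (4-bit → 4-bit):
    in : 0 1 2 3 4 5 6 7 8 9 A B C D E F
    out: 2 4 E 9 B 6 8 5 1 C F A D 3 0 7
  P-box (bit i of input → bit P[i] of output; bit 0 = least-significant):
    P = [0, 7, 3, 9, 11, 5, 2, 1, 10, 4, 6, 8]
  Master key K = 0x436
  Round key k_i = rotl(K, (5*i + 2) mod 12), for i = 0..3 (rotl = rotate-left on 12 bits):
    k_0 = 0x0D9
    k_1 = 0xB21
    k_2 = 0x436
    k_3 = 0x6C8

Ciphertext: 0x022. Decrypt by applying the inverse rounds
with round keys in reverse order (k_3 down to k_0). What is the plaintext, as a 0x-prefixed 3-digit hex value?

s_0 = ciphertext = 0x022
s_1 = InvRound(s_0, k_3) = 0x7B2
s_2 = InvRound(s_1, k_2) = 0x61B
s_3 = InvRound(s_2, k_1) = 0x441
s_4 = InvRound(s_3, k_0) = 0xDE5

0xDE5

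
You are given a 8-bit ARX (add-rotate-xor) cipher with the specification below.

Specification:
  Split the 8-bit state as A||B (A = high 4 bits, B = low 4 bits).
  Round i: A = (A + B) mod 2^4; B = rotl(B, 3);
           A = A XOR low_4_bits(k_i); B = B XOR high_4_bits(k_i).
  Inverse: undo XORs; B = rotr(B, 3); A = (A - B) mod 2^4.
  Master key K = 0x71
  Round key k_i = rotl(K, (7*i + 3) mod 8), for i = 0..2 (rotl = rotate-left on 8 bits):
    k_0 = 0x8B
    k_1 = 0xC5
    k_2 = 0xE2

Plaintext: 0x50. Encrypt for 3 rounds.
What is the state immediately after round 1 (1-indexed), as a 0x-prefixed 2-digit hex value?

0xE8

s_0 = plaintext = 0x50
s_1 = Round(s_0, k_0) = 0xE8
s_2 = Round(s_1, k_1) = 0x38
s_3 = Round(s_2, k_2) = 0x9A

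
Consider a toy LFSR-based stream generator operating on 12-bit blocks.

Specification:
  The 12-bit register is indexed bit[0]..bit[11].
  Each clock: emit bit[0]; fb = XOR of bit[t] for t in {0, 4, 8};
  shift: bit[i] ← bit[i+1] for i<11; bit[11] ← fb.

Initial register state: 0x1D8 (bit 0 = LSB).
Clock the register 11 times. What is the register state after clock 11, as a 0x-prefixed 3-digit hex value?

reg_0 = 0x1D8
clock 1: out=0, reg = 0x0EC
clock 2: out=0, reg = 0x076
clock 3: out=0, reg = 0x83B
clock 4: out=1, reg = 0x41D
clock 5: out=1, reg = 0x20E
clock 6: out=0, reg = 0x107
clock 7: out=1, reg = 0x083
clock 8: out=1, reg = 0x841
clock 9: out=1, reg = 0xC20
clock 10: out=0, reg = 0x610
clock 11: out=0, reg = 0xB08

0xB08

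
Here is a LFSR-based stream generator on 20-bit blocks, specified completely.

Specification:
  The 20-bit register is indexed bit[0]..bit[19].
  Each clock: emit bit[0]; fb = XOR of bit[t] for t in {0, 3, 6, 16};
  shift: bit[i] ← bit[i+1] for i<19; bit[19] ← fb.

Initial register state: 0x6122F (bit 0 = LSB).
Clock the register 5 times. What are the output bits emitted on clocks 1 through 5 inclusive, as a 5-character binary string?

reg_0 = 0x6122F
clock 1: out=1, reg = 0x30917
clock 2: out=1, reg = 0x1848B
clock 3: out=1, reg = 0x8C245
clock 4: out=1, reg = 0x46122
clock 5: out=0, reg = 0x23091

11110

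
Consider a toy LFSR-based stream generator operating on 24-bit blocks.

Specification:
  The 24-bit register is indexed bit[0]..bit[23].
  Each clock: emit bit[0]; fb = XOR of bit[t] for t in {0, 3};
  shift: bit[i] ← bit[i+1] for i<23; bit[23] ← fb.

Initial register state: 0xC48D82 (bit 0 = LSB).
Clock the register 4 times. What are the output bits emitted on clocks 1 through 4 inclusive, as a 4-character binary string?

reg_0 = 0xC48D82
clock 1: out=0, reg = 0x6246C1
clock 2: out=1, reg = 0xB12360
clock 3: out=0, reg = 0x5891B0
clock 4: out=0, reg = 0x2C48D8

0100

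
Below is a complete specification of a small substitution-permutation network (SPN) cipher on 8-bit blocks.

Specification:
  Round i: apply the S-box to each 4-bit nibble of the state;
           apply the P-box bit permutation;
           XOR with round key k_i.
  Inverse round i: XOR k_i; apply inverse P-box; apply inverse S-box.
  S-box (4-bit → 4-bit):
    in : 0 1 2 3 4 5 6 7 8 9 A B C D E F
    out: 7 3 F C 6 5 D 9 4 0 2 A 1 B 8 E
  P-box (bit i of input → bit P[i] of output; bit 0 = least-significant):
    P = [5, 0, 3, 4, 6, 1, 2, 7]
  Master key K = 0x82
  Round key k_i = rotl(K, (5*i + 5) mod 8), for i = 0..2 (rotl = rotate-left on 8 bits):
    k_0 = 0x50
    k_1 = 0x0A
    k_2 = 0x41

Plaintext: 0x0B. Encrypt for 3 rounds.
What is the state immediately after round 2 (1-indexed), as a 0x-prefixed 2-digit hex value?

s_0 = plaintext = 0x0B
s_1 = Round(s_0, k_0) = 0x07
s_2 = Round(s_1, k_1) = 0x7C
s_3 = Round(s_2, k_2) = 0xA1

0x7C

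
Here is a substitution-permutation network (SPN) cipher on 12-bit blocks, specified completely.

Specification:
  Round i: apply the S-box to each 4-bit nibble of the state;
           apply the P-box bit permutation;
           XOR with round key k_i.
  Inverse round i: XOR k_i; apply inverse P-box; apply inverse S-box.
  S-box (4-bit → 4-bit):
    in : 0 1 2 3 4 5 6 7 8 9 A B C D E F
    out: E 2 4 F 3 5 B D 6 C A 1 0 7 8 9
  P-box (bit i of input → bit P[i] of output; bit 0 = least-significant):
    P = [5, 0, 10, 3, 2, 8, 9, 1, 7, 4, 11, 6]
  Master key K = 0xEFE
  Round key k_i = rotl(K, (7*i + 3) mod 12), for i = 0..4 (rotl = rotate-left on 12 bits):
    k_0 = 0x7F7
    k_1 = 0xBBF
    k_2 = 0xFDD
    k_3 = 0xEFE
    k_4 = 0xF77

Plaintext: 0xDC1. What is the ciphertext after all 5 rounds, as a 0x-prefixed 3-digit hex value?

0xB4B

s_0 = plaintext = 0xDC1
s_1 = Round(s_0, k_0) = 0xF66
s_2 = Round(s_1, k_1) = 0xA50
s_3 = Round(s_2, k_2) = 0x980
s_4 = Round(s_3, k_3) = 0x1B7
s_5 = Round(s_4, k_4) = 0xB4B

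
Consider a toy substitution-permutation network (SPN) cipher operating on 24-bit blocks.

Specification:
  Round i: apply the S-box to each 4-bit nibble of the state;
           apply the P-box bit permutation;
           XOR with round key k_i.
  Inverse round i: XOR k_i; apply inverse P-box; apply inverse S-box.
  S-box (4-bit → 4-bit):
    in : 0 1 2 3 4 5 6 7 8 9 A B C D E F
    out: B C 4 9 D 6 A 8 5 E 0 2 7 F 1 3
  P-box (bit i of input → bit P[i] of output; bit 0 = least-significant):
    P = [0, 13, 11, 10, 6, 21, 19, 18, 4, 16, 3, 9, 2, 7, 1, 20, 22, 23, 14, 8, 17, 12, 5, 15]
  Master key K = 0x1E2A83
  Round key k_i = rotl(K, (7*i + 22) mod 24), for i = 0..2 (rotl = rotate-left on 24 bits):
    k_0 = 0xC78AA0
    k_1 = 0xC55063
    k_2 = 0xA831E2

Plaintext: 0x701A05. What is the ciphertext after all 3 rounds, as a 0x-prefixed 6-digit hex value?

s_0 = plaintext = 0x701A05
s_1 = Round(s_0, k_0) = 0x3323E2
s_2 = Round(s_1, k_1) = 0x87DB31
s_3 = Round(s_2, k_2) = 0xBF3C04

0xBF3C04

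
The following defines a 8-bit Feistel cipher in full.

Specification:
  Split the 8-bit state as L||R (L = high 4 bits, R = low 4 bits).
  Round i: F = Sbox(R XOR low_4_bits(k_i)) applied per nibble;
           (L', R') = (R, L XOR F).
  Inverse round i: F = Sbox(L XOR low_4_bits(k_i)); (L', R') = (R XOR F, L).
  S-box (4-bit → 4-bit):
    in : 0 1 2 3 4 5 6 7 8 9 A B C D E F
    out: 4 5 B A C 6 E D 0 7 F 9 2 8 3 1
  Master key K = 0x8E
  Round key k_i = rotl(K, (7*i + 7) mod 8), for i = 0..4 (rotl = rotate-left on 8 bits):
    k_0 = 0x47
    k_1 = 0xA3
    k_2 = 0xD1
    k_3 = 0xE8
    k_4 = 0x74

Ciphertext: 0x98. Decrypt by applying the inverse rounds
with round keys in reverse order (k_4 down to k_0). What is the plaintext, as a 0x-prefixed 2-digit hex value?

0xC3

s_0 = ciphertext = 0x98
s_1 = InvRound(s_0, k_4) = 0x09
s_2 = InvRound(s_1, k_3) = 0x90
s_3 = InvRound(s_2, k_2) = 0x09
s_4 = InvRound(s_3, k_1) = 0x30
s_5 = InvRound(s_4, k_0) = 0xC3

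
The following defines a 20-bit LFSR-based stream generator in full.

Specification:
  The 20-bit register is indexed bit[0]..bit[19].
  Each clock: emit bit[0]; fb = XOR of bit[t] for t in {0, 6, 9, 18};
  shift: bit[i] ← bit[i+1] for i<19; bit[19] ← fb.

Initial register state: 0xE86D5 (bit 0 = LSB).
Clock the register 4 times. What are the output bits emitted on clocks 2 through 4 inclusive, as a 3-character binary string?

010

reg_0 = 0xE86D5
clock 1: out=1, reg = 0x7436A
clock 2: out=0, reg = 0xBA1B5
clock 3: out=1, reg = 0xDD0DA
clock 4: out=0, reg = 0x6E86D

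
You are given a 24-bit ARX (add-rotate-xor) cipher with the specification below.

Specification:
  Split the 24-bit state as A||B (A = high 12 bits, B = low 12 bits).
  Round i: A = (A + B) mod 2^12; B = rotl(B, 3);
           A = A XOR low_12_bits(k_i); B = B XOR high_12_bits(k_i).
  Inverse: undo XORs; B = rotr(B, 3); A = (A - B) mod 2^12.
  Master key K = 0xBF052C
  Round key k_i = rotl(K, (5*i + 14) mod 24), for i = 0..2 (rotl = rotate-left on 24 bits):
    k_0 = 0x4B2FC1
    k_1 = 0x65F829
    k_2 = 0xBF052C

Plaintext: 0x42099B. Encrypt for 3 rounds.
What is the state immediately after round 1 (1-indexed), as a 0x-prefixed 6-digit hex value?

0x27A86E

s_0 = plaintext = 0x42099B
s_1 = Round(s_0, k_0) = 0x27A86E
s_2 = Round(s_1, k_1) = 0x2C152B
s_3 = Round(s_2, k_2) = 0x2C02AA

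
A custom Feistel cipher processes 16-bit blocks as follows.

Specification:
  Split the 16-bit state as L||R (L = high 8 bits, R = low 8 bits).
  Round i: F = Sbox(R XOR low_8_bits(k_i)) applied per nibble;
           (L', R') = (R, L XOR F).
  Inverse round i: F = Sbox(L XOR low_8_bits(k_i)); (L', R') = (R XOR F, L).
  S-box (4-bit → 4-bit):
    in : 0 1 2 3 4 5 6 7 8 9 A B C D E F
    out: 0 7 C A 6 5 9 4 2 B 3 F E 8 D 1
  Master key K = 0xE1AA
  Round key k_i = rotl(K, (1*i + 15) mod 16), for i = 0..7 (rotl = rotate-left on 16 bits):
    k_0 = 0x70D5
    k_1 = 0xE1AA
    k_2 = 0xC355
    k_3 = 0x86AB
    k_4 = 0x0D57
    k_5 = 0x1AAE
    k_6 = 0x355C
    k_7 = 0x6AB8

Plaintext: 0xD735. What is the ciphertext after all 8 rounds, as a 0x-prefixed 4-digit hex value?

0x2916

s_0 = plaintext = 0xD735
s_1 = Round(s_0, k_0) = 0x3507
s_2 = Round(s_1, k_1) = 0x070D
s_3 = Round(s_2, k_2) = 0x0D55
s_4 = Round(s_3, k_3) = 0x5510
s_5 = Round(s_4, k_4) = 0x1031
s_6 = Round(s_5, k_5) = 0x31A1
s_7 = Round(s_6, k_6) = 0xA129
s_8 = Round(s_7, k_7) = 0x2916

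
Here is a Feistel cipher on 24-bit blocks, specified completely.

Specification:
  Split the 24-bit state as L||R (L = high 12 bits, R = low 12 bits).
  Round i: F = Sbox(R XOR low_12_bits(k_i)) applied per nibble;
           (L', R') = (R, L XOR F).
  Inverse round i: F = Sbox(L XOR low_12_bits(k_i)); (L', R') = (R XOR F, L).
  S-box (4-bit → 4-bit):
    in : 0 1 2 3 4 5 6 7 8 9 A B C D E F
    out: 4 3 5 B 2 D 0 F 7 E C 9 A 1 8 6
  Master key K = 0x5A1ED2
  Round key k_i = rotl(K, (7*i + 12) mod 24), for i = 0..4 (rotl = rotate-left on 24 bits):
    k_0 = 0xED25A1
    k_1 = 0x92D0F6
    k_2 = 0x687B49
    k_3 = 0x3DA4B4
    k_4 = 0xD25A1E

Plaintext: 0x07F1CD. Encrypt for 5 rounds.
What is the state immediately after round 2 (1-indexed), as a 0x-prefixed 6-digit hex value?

0x2754B6

s_0 = plaintext = 0x07F1CD
s_1 = Round(s_0, k_0) = 0x1CD275
s_2 = Round(s_1, k_1) = 0x2754B6
s_3 = Round(s_2, k_2) = 0x4B6413
s_4 = Round(s_3, k_3) = 0x413079
s_5 = Round(s_4, k_4) = 0x07981C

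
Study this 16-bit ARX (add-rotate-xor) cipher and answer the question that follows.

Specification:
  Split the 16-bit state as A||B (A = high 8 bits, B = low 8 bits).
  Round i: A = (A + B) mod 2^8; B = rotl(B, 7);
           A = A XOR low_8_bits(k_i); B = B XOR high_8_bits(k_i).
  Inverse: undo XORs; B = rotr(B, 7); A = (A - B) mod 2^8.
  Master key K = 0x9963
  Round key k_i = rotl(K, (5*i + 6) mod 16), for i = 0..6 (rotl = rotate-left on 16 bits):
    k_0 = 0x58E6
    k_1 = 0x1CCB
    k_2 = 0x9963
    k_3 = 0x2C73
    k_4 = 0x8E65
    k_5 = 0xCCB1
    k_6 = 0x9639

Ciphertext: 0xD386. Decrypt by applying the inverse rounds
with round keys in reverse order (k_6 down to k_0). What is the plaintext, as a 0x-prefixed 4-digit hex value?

s_0 = ciphertext = 0xD386
s_1 = InvRound(s_0, k_6) = 0xCA20
s_2 = InvRound(s_1, k_5) = 0xA2D9
s_3 = InvRound(s_2, k_4) = 0x19AE
s_4 = InvRound(s_3, k_3) = 0x6505
s_5 = InvRound(s_4, k_2) = 0xCD39
s_6 = InvRound(s_5, k_1) = 0xBC4A
s_7 = InvRound(s_6, k_0) = 0x3624

0x3624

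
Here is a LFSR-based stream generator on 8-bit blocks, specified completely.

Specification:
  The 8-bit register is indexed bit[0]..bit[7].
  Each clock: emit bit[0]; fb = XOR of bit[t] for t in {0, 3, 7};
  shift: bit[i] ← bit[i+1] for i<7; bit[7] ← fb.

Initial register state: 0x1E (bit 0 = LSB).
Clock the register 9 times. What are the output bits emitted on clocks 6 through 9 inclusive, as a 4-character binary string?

0001

reg_0 = 0x1E
clock 1: out=0, reg = 0x8F
clock 2: out=1, reg = 0xC7
clock 3: out=1, reg = 0x63
clock 4: out=1, reg = 0xB1
clock 5: out=1, reg = 0x58
clock 6: out=0, reg = 0xAC
clock 7: out=0, reg = 0x56
clock 8: out=0, reg = 0x2B
clock 9: out=1, reg = 0x15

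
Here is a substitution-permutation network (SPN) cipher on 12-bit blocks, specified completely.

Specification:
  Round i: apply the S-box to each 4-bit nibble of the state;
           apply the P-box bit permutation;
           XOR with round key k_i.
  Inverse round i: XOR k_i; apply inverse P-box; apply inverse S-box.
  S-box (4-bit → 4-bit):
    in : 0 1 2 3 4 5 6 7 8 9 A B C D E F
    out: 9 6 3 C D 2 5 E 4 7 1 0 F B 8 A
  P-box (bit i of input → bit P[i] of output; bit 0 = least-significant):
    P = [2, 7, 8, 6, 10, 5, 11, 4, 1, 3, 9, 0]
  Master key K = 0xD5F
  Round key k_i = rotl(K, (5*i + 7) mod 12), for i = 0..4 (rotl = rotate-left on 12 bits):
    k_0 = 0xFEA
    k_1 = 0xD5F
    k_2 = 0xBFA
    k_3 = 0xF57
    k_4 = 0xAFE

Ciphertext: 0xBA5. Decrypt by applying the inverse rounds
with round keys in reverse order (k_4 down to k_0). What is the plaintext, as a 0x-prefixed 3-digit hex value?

0x4C4

s_0 = ciphertext = 0xBA5
s_1 = InvRound(s_0, k_4) = 0xDE3
s_2 = InvRound(s_1, k_3) = 0x8F2
s_3 = InvRound(s_2, k_2) = 0x1B8
s_4 = InvRound(s_3, k_1) = 0x09D
s_5 = InvRound(s_4, k_0) = 0x4C4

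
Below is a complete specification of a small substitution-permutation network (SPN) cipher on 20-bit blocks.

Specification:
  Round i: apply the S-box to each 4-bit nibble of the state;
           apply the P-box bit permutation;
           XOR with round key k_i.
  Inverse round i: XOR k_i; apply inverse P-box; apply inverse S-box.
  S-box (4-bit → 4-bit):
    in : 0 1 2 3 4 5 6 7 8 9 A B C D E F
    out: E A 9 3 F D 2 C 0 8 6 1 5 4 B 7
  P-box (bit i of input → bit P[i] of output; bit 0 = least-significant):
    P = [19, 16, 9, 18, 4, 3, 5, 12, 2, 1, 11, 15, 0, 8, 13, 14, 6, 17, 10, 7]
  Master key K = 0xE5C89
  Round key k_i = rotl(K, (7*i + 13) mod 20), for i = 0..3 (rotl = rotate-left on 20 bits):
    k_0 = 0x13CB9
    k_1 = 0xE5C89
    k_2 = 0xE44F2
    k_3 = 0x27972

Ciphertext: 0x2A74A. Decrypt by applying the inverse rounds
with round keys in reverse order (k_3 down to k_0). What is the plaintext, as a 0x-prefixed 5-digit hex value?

0xA450E

s_0 = ciphertext = 0x2A74A
s_1 = InvRound(s_0, k_3) = 0xD974D
s_2 = InvRound(s_1, k_2) = 0x1EE4A
s_3 = InvRound(s_2, k_1) = 0xEC194
s_4 = InvRound(s_3, k_0) = 0xA450E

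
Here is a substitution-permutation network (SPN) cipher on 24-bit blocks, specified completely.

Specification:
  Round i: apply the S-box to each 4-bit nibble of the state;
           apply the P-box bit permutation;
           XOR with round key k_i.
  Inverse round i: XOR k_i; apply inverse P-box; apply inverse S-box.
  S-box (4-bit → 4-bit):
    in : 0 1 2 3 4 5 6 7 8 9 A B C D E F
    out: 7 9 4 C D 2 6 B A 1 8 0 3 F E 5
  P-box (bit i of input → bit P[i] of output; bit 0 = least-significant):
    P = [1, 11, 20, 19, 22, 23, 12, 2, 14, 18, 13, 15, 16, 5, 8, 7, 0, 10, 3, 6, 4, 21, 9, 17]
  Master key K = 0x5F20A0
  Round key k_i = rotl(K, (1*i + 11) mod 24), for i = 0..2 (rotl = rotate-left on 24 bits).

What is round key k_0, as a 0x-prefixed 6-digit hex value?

0x0502F9

K = 0x5F20A0
k_0 = rotl(K, (1*0+11) mod 24) = rotl(K, 11) = 0x0502F9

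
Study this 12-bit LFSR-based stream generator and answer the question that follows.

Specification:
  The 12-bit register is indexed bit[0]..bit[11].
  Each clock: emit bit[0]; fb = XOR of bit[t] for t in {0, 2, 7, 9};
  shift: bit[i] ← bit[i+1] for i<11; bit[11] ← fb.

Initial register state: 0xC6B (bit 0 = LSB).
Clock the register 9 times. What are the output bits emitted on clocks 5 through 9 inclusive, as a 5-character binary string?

01100

reg_0 = 0xC6B
clock 1: out=1, reg = 0xE35
clock 2: out=1, reg = 0xF1A
clock 3: out=0, reg = 0xF8D
clock 4: out=1, reg = 0x7C6
clock 5: out=0, reg = 0xBE3
clock 6: out=1, reg = 0xDF1
clock 7: out=1, reg = 0x6F8
clock 8: out=0, reg = 0x37C
clock 9: out=0, reg = 0x1BE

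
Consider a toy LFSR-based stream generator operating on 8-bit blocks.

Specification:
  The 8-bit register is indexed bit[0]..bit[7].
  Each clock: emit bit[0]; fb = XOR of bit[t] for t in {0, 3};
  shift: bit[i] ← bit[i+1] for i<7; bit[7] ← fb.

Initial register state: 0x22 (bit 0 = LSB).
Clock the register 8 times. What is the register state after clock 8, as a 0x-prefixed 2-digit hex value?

reg_0 = 0x22
clock 1: out=0, reg = 0x11
clock 2: out=1, reg = 0x88
clock 3: out=0, reg = 0xC4
clock 4: out=0, reg = 0x62
clock 5: out=0, reg = 0x31
clock 6: out=1, reg = 0x98
clock 7: out=0, reg = 0xCC
clock 8: out=0, reg = 0xE6

0xE6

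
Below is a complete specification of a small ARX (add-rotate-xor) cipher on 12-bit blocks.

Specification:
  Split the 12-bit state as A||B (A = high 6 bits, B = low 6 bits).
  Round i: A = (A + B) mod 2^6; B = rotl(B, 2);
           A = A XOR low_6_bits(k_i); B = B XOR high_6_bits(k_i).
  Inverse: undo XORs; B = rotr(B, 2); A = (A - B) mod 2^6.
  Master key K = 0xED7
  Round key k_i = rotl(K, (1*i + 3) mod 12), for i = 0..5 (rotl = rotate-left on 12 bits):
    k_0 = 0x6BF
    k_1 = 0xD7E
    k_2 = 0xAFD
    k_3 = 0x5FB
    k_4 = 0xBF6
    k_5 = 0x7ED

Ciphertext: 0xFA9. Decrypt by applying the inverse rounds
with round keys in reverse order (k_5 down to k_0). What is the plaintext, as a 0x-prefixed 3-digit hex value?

0xB27

s_0 = ciphertext = 0xFA9
s_1 = InvRound(s_0, k_5) = 0x9AD
s_2 = InvRound(s_1, k_4) = 0xC20
s_3 = InvRound(s_2, k_3) = 0x3BD
s_4 = InvRound(s_3, k_2) = 0x3A5
s_5 = InvRound(s_4, k_1) = 0xB04
s_6 = InvRound(s_5, k_0) = 0xB27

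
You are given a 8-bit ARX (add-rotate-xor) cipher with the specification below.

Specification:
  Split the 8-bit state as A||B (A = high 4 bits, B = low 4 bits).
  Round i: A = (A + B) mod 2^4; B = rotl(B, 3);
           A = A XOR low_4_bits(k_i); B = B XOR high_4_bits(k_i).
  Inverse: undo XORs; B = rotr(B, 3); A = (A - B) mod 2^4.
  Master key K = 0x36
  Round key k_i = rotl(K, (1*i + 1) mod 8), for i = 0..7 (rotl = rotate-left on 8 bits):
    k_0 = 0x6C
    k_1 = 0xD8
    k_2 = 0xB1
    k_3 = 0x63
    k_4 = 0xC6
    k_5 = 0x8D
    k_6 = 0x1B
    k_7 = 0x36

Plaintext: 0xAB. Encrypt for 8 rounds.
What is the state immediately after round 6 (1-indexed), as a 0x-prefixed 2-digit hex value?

0xC0

s_0 = plaintext = 0xAB
s_1 = Round(s_0, k_0) = 0x9B
s_2 = Round(s_1, k_1) = 0xC0
s_3 = Round(s_2, k_2) = 0xDB
s_4 = Round(s_3, k_3) = 0xBB
s_5 = Round(s_4, k_4) = 0x01
s_6 = Round(s_5, k_5) = 0xC0
s_7 = Round(s_6, k_6) = 0x71
s_8 = Round(s_7, k_7) = 0xEB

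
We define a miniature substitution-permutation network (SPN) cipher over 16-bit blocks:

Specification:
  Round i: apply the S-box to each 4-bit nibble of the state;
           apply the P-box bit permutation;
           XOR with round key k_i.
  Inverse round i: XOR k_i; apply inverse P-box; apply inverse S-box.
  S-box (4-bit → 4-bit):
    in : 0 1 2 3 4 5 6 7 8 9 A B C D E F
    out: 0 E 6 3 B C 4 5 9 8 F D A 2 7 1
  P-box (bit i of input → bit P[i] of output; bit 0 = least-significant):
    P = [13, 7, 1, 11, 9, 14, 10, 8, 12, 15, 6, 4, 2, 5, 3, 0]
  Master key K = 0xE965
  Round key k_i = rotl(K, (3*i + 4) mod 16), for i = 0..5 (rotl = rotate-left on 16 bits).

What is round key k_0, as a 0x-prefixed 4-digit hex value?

K = 0xE965
k_0 = rotl(K, (3*0+4) mod 16) = rotl(K, 4) = 0x965E

0x965E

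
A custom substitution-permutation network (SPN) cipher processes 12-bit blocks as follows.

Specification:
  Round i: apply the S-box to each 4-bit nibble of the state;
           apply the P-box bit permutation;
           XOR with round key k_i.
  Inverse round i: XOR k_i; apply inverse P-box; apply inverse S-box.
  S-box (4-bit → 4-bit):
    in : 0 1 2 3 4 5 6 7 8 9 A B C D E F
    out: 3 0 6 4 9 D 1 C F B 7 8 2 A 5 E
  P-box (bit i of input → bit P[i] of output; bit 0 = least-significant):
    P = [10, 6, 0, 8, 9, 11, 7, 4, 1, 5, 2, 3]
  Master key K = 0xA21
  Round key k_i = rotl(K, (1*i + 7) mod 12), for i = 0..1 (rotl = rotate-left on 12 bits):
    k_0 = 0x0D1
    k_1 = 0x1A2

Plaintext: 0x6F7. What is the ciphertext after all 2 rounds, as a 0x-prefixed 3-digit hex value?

s_0 = plaintext = 0x6F7
s_1 = Round(s_0, k_0) = 0x942
s_2 = Round(s_1, k_1) = 0x3D9

0x3D9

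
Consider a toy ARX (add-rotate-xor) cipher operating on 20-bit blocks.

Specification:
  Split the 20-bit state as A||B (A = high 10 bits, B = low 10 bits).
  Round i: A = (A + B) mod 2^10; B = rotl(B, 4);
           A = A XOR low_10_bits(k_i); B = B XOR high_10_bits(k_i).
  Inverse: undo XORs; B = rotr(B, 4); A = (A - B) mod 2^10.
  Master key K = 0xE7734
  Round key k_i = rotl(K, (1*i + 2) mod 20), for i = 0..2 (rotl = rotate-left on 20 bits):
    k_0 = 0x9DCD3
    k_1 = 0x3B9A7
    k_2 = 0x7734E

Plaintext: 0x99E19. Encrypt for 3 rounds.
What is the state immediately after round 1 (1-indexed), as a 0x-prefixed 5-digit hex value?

0x14FEF

s_0 = plaintext = 0x99E19
s_1 = Round(s_0, k_0) = 0x14FEF
s_2 = Round(s_1, k_1) = 0x79611
s_3 = Round(s_2, k_2) = 0x2E0C4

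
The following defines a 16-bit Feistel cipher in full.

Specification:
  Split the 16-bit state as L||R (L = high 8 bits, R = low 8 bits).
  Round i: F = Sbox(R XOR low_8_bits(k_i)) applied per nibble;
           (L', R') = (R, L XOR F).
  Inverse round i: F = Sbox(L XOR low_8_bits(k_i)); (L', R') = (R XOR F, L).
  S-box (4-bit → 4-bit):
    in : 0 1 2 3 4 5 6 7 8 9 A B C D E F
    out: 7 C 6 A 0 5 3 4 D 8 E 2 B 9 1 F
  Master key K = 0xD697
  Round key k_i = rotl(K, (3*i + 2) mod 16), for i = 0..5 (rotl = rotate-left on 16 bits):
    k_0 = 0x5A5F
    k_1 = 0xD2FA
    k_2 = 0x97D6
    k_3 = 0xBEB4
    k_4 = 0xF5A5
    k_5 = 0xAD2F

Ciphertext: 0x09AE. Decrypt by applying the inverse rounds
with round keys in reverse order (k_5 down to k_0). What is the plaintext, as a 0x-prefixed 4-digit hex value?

s_0 = ciphertext = 0x09AE
s_1 = InvRound(s_0, k_5) = 0xCD09
s_2 = InvRound(s_1, k_4) = 0x34CD
s_3 = InvRound(s_2, k_3) = 0x1A34
s_4 = InvRound(s_3, k_2) = 0x8F1A
s_5 = InvRound(s_4, k_1) = 0x5F8F
s_6 = InvRound(s_5, k_0) = 0xF85F

0xF85F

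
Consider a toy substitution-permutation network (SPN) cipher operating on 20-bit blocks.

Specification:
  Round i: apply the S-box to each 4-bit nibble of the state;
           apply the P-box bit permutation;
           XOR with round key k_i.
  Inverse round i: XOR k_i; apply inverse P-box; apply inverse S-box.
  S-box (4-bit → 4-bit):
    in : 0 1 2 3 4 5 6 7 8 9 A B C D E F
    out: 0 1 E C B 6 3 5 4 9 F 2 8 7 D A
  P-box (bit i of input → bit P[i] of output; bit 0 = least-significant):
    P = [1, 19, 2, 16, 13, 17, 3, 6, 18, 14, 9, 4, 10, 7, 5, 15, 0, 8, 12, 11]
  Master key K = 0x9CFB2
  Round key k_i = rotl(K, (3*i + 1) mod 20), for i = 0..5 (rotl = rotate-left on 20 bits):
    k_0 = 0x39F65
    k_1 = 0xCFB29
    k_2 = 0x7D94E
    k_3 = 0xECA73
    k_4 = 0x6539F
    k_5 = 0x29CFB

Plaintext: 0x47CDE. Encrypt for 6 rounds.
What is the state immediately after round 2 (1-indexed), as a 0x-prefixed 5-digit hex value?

0x7B9B7

s_0 = plaintext = 0x47CDE
s_1 = Round(s_0, k_0) = 0x0B25A
s_2 = Round(s_1, k_1) = 0x7B9B7
s_3 = Round(s_2, k_2) = 0x1C9D9
s_4 = Round(s_3, k_3) = 0x96A68
s_5 = Round(s_4, k_4) = 0x03D0A
s_6 = Round(s_5, k_5) = 0xF5EDD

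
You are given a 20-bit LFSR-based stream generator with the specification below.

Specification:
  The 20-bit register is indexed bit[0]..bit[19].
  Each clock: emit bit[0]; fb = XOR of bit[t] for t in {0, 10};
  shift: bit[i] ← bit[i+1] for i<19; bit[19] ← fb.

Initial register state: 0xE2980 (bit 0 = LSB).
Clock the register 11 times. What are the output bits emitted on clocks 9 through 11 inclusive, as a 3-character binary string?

100

reg_0 = 0xE2980
clock 1: out=0, reg = 0x714C0
clock 2: out=0, reg = 0xB8A60
clock 3: out=0, reg = 0x5C530
clock 4: out=0, reg = 0xAE298
clock 5: out=0, reg = 0x5714C
clock 6: out=0, reg = 0x2B8A6
clock 7: out=0, reg = 0x15C53
clock 8: out=1, reg = 0x0AE29
clock 9: out=1, reg = 0x05714
clock 10: out=0, reg = 0x82B8A
clock 11: out=0, reg = 0x415C5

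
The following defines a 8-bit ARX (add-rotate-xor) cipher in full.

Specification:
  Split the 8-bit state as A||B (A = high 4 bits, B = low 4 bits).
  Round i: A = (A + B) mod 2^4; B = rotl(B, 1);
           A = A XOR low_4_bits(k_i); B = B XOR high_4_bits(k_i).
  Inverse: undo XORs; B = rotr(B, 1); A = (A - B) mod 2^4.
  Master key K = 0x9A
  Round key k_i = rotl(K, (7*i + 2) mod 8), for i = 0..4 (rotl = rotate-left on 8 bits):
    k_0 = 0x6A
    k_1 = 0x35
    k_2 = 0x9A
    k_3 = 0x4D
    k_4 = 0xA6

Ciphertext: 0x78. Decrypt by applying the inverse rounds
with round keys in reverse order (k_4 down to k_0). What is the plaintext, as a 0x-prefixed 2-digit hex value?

s_0 = ciphertext = 0x78
s_1 = InvRound(s_0, k_4) = 0x01
s_2 = InvRound(s_1, k_3) = 0x3A
s_3 = InvRound(s_2, k_2) = 0x09
s_4 = InvRound(s_3, k_1) = 0x05
s_5 = InvRound(s_4, k_0) = 0x19

0x19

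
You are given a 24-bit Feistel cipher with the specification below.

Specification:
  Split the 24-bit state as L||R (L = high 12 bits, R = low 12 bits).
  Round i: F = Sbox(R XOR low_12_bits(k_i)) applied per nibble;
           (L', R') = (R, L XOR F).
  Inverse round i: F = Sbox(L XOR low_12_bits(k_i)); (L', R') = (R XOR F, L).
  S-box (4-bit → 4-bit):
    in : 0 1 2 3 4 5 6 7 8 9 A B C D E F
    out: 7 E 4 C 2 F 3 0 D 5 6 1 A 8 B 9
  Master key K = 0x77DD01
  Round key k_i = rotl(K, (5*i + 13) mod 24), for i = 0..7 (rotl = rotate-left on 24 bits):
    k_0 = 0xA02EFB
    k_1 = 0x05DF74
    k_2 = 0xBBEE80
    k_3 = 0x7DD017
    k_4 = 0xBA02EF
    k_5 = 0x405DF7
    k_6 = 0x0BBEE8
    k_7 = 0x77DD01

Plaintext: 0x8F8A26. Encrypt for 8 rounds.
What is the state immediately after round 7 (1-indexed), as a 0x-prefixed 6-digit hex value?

s_0 = plaintext = 0x8F8A26
s_1 = Round(s_0, k_0) = 0xA26A70
s_2 = Round(s_1, k_1) = 0xA70554
s_3 = Round(s_2, k_2) = 0x554BF2
s_4 = Round(s_3, k_3) = 0xBF24EB
s_5 = Round(s_4, k_4) = 0x4EB880
s_6 = Round(s_5, k_5) = 0x880BEB
s_7 = Round(s_6, k_6) = 0xBEB7FC
s_8 = Round(s_7, k_7) = 0x7FCD73

0xBEB7FC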